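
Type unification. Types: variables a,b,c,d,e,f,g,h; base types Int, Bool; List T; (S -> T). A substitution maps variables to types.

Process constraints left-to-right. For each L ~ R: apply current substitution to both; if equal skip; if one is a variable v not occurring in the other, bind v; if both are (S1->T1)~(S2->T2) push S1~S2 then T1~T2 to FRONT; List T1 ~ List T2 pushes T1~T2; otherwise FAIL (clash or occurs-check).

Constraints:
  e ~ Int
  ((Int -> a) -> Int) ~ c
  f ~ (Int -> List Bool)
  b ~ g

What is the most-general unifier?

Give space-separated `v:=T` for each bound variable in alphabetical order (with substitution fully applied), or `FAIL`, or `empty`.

step 1: unify e ~ Int  [subst: {-} | 3 pending]
  bind e := Int
step 2: unify ((Int -> a) -> Int) ~ c  [subst: {e:=Int} | 2 pending]
  bind c := ((Int -> a) -> Int)
step 3: unify f ~ (Int -> List Bool)  [subst: {e:=Int, c:=((Int -> a) -> Int)} | 1 pending]
  bind f := (Int -> List Bool)
step 4: unify b ~ g  [subst: {e:=Int, c:=((Int -> a) -> Int), f:=(Int -> List Bool)} | 0 pending]
  bind b := g

Answer: b:=g c:=((Int -> a) -> Int) e:=Int f:=(Int -> List Bool)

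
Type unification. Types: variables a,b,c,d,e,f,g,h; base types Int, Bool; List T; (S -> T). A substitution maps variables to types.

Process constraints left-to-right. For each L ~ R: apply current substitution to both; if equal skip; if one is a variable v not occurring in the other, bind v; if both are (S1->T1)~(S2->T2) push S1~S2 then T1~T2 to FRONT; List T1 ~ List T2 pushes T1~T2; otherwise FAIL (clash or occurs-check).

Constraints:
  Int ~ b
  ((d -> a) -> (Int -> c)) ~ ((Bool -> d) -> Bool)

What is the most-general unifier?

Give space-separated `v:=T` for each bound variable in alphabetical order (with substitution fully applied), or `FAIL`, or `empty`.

step 1: unify Int ~ b  [subst: {-} | 1 pending]
  bind b := Int
step 2: unify ((d -> a) -> (Int -> c)) ~ ((Bool -> d) -> Bool)  [subst: {b:=Int} | 0 pending]
  -> decompose arrow: push (d -> a)~(Bool -> d), (Int -> c)~Bool
step 3: unify (d -> a) ~ (Bool -> d)  [subst: {b:=Int} | 1 pending]
  -> decompose arrow: push d~Bool, a~d
step 4: unify d ~ Bool  [subst: {b:=Int} | 2 pending]
  bind d := Bool
step 5: unify a ~ Bool  [subst: {b:=Int, d:=Bool} | 1 pending]
  bind a := Bool
step 6: unify (Int -> c) ~ Bool  [subst: {b:=Int, d:=Bool, a:=Bool} | 0 pending]
  clash: (Int -> c) vs Bool

Answer: FAIL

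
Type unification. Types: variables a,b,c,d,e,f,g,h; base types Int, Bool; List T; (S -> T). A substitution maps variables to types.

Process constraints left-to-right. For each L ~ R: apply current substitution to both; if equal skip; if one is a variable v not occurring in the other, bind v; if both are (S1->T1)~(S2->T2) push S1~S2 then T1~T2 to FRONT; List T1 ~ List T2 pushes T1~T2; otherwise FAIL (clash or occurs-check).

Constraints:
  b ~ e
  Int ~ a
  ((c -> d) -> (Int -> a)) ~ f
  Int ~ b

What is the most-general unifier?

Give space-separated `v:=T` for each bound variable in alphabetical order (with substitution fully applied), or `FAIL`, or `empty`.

step 1: unify b ~ e  [subst: {-} | 3 pending]
  bind b := e
step 2: unify Int ~ a  [subst: {b:=e} | 2 pending]
  bind a := Int
step 3: unify ((c -> d) -> (Int -> Int)) ~ f  [subst: {b:=e, a:=Int} | 1 pending]
  bind f := ((c -> d) -> (Int -> Int))
step 4: unify Int ~ e  [subst: {b:=e, a:=Int, f:=((c -> d) -> (Int -> Int))} | 0 pending]
  bind e := Int

Answer: a:=Int b:=Int e:=Int f:=((c -> d) -> (Int -> Int))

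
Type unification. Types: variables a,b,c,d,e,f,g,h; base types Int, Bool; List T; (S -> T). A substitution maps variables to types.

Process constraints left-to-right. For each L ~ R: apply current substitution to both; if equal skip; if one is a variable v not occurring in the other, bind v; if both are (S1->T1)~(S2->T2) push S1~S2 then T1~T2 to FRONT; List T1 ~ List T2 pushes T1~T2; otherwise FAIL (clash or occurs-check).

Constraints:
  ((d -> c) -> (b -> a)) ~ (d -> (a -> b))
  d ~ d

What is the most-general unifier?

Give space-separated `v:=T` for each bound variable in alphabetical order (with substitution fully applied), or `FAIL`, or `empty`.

Answer: FAIL

Derivation:
step 1: unify ((d -> c) -> (b -> a)) ~ (d -> (a -> b))  [subst: {-} | 1 pending]
  -> decompose arrow: push (d -> c)~d, (b -> a)~(a -> b)
step 2: unify (d -> c) ~ d  [subst: {-} | 2 pending]
  occurs-check fail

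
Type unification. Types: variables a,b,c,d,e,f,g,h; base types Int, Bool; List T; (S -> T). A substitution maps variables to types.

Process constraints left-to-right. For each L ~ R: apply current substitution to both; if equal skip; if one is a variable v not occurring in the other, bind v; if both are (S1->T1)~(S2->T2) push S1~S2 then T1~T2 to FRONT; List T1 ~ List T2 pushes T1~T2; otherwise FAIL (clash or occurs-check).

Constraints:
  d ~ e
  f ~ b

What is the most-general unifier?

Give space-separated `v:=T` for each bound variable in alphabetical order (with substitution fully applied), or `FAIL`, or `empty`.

Answer: d:=e f:=b

Derivation:
step 1: unify d ~ e  [subst: {-} | 1 pending]
  bind d := e
step 2: unify f ~ b  [subst: {d:=e} | 0 pending]
  bind f := b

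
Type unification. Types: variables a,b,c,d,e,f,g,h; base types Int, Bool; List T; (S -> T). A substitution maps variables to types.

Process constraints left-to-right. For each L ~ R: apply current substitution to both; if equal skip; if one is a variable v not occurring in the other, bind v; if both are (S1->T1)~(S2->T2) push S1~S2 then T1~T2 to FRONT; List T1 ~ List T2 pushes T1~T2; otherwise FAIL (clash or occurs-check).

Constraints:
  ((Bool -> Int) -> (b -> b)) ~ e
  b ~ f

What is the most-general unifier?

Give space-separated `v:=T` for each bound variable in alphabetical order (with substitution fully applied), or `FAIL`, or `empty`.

Answer: b:=f e:=((Bool -> Int) -> (f -> f))

Derivation:
step 1: unify ((Bool -> Int) -> (b -> b)) ~ e  [subst: {-} | 1 pending]
  bind e := ((Bool -> Int) -> (b -> b))
step 2: unify b ~ f  [subst: {e:=((Bool -> Int) -> (b -> b))} | 0 pending]
  bind b := f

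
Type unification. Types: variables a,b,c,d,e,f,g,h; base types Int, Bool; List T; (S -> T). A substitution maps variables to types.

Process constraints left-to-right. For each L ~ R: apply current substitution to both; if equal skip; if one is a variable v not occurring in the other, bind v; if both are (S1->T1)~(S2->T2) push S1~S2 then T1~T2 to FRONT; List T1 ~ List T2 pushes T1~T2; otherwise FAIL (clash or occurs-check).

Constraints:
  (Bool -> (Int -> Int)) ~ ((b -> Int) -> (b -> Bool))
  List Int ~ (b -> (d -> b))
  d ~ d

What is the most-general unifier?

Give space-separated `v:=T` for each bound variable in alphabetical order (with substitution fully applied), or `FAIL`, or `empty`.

Answer: FAIL

Derivation:
step 1: unify (Bool -> (Int -> Int)) ~ ((b -> Int) -> (b -> Bool))  [subst: {-} | 2 pending]
  -> decompose arrow: push Bool~(b -> Int), (Int -> Int)~(b -> Bool)
step 2: unify Bool ~ (b -> Int)  [subst: {-} | 3 pending]
  clash: Bool vs (b -> Int)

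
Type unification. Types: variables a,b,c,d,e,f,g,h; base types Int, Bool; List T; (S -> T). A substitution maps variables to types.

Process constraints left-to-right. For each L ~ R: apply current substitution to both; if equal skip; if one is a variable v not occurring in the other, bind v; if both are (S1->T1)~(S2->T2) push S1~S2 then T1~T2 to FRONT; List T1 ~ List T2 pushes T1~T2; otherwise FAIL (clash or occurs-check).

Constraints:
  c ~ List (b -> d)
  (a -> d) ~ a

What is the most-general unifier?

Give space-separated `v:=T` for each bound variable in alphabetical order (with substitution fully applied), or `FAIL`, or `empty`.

Answer: FAIL

Derivation:
step 1: unify c ~ List (b -> d)  [subst: {-} | 1 pending]
  bind c := List (b -> d)
step 2: unify (a -> d) ~ a  [subst: {c:=List (b -> d)} | 0 pending]
  occurs-check fail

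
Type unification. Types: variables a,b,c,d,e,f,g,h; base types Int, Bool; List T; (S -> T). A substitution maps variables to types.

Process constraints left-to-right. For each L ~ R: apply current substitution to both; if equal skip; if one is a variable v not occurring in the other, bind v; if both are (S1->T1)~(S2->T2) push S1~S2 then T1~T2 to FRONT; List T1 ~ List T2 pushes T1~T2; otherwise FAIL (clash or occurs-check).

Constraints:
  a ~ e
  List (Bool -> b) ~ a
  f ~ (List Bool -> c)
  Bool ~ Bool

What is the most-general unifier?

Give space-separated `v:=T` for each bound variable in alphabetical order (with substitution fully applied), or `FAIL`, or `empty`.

step 1: unify a ~ e  [subst: {-} | 3 pending]
  bind a := e
step 2: unify List (Bool -> b) ~ e  [subst: {a:=e} | 2 pending]
  bind e := List (Bool -> b)
step 3: unify f ~ (List Bool -> c)  [subst: {a:=e, e:=List (Bool -> b)} | 1 pending]
  bind f := (List Bool -> c)
step 4: unify Bool ~ Bool  [subst: {a:=e, e:=List (Bool -> b), f:=(List Bool -> c)} | 0 pending]
  -> identical, skip

Answer: a:=List (Bool -> b) e:=List (Bool -> b) f:=(List Bool -> c)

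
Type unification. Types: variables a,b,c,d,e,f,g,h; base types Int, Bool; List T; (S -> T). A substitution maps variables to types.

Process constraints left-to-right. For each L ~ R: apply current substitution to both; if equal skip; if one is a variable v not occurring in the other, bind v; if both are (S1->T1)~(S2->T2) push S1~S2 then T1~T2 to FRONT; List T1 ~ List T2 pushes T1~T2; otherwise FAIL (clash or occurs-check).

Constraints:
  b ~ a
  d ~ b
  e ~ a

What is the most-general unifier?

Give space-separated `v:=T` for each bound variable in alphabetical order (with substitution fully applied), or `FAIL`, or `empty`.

step 1: unify b ~ a  [subst: {-} | 2 pending]
  bind b := a
step 2: unify d ~ a  [subst: {b:=a} | 1 pending]
  bind d := a
step 3: unify e ~ a  [subst: {b:=a, d:=a} | 0 pending]
  bind e := a

Answer: b:=a d:=a e:=a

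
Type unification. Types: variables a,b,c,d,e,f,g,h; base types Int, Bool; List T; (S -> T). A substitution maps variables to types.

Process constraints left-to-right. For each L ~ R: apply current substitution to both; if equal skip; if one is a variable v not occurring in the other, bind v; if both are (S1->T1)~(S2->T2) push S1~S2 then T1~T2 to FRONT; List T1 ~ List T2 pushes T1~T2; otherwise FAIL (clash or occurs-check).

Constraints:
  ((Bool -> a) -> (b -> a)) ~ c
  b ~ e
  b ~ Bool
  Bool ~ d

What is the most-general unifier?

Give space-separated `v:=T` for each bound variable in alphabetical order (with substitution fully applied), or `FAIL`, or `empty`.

step 1: unify ((Bool -> a) -> (b -> a)) ~ c  [subst: {-} | 3 pending]
  bind c := ((Bool -> a) -> (b -> a))
step 2: unify b ~ e  [subst: {c:=((Bool -> a) -> (b -> a))} | 2 pending]
  bind b := e
step 3: unify e ~ Bool  [subst: {c:=((Bool -> a) -> (b -> a)), b:=e} | 1 pending]
  bind e := Bool
step 4: unify Bool ~ d  [subst: {c:=((Bool -> a) -> (b -> a)), b:=e, e:=Bool} | 0 pending]
  bind d := Bool

Answer: b:=Bool c:=((Bool -> a) -> (Bool -> a)) d:=Bool e:=Bool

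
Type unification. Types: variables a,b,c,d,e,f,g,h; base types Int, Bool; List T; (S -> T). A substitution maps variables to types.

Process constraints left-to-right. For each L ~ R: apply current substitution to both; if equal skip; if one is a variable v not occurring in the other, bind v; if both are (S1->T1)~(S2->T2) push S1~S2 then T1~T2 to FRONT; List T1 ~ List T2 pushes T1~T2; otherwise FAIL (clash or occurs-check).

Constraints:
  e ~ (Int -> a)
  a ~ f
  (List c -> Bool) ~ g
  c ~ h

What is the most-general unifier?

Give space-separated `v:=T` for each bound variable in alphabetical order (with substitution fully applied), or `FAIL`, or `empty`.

Answer: a:=f c:=h e:=(Int -> f) g:=(List h -> Bool)

Derivation:
step 1: unify e ~ (Int -> a)  [subst: {-} | 3 pending]
  bind e := (Int -> a)
step 2: unify a ~ f  [subst: {e:=(Int -> a)} | 2 pending]
  bind a := f
step 3: unify (List c -> Bool) ~ g  [subst: {e:=(Int -> a), a:=f} | 1 pending]
  bind g := (List c -> Bool)
step 4: unify c ~ h  [subst: {e:=(Int -> a), a:=f, g:=(List c -> Bool)} | 0 pending]
  bind c := h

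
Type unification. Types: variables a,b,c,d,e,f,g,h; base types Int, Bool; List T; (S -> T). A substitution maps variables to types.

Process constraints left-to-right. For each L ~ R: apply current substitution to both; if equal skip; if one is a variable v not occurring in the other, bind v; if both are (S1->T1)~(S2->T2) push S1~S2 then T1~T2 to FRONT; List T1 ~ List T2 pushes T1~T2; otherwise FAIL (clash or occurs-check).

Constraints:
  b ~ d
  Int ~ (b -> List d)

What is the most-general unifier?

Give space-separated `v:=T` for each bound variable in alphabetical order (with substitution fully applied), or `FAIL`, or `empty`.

step 1: unify b ~ d  [subst: {-} | 1 pending]
  bind b := d
step 2: unify Int ~ (d -> List d)  [subst: {b:=d} | 0 pending]
  clash: Int vs (d -> List d)

Answer: FAIL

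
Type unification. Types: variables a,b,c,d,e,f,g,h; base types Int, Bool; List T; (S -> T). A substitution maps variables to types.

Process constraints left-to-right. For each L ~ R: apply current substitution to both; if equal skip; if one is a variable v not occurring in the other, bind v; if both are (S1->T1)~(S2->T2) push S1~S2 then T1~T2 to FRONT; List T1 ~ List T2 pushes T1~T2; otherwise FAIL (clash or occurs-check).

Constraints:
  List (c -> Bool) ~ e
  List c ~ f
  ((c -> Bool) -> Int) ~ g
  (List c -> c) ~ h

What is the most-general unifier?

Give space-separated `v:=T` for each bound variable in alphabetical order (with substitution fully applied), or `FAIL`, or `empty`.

step 1: unify List (c -> Bool) ~ e  [subst: {-} | 3 pending]
  bind e := List (c -> Bool)
step 2: unify List c ~ f  [subst: {e:=List (c -> Bool)} | 2 pending]
  bind f := List c
step 3: unify ((c -> Bool) -> Int) ~ g  [subst: {e:=List (c -> Bool), f:=List c} | 1 pending]
  bind g := ((c -> Bool) -> Int)
step 4: unify (List c -> c) ~ h  [subst: {e:=List (c -> Bool), f:=List c, g:=((c -> Bool) -> Int)} | 0 pending]
  bind h := (List c -> c)

Answer: e:=List (c -> Bool) f:=List c g:=((c -> Bool) -> Int) h:=(List c -> c)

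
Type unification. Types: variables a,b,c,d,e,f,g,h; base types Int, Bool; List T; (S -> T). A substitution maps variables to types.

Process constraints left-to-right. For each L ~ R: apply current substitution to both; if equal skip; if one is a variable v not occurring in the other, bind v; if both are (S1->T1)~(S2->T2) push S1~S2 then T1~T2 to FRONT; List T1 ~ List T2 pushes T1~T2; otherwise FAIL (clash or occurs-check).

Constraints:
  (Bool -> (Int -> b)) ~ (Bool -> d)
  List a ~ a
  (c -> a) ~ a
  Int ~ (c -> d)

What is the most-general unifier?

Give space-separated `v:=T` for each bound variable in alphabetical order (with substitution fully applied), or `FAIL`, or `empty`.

step 1: unify (Bool -> (Int -> b)) ~ (Bool -> d)  [subst: {-} | 3 pending]
  -> decompose arrow: push Bool~Bool, (Int -> b)~d
step 2: unify Bool ~ Bool  [subst: {-} | 4 pending]
  -> identical, skip
step 3: unify (Int -> b) ~ d  [subst: {-} | 3 pending]
  bind d := (Int -> b)
step 4: unify List a ~ a  [subst: {d:=(Int -> b)} | 2 pending]
  occurs-check fail

Answer: FAIL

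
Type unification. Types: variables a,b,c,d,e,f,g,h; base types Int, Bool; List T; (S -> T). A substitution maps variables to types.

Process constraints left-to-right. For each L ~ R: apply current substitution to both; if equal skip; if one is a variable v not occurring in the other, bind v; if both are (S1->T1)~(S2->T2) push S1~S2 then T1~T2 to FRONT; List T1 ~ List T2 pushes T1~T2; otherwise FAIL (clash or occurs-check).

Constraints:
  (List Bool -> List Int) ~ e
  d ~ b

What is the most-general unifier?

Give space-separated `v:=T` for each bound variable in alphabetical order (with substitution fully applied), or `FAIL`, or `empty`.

Answer: d:=b e:=(List Bool -> List Int)

Derivation:
step 1: unify (List Bool -> List Int) ~ e  [subst: {-} | 1 pending]
  bind e := (List Bool -> List Int)
step 2: unify d ~ b  [subst: {e:=(List Bool -> List Int)} | 0 pending]
  bind d := b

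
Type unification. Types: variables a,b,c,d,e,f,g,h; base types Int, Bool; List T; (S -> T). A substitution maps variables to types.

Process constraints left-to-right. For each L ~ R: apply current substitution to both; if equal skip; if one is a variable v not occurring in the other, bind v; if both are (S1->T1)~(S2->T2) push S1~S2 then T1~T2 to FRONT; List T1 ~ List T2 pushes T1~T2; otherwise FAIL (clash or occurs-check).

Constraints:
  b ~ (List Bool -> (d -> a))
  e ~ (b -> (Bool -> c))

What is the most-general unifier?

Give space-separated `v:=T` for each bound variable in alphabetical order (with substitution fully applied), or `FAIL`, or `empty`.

Answer: b:=(List Bool -> (d -> a)) e:=((List Bool -> (d -> a)) -> (Bool -> c))

Derivation:
step 1: unify b ~ (List Bool -> (d -> a))  [subst: {-} | 1 pending]
  bind b := (List Bool -> (d -> a))
step 2: unify e ~ ((List Bool -> (d -> a)) -> (Bool -> c))  [subst: {b:=(List Bool -> (d -> a))} | 0 pending]
  bind e := ((List Bool -> (d -> a)) -> (Bool -> c))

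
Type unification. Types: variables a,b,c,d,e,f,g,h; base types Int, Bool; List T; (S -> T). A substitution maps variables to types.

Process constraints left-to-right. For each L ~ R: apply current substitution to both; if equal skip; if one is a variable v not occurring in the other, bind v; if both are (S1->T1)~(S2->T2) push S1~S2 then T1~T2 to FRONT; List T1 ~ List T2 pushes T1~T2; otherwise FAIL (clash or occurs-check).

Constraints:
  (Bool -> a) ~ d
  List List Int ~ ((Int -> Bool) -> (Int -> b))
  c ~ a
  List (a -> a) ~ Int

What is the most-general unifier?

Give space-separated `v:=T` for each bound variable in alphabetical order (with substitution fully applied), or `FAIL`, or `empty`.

step 1: unify (Bool -> a) ~ d  [subst: {-} | 3 pending]
  bind d := (Bool -> a)
step 2: unify List List Int ~ ((Int -> Bool) -> (Int -> b))  [subst: {d:=(Bool -> a)} | 2 pending]
  clash: List List Int vs ((Int -> Bool) -> (Int -> b))

Answer: FAIL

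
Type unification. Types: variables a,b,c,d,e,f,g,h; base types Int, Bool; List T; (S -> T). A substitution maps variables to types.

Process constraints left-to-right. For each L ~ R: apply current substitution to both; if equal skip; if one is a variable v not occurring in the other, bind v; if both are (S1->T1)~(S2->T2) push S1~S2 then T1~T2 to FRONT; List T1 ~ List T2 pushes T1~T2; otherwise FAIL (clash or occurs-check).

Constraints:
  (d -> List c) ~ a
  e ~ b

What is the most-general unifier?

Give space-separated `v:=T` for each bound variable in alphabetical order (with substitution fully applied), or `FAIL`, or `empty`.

step 1: unify (d -> List c) ~ a  [subst: {-} | 1 pending]
  bind a := (d -> List c)
step 2: unify e ~ b  [subst: {a:=(d -> List c)} | 0 pending]
  bind e := b

Answer: a:=(d -> List c) e:=b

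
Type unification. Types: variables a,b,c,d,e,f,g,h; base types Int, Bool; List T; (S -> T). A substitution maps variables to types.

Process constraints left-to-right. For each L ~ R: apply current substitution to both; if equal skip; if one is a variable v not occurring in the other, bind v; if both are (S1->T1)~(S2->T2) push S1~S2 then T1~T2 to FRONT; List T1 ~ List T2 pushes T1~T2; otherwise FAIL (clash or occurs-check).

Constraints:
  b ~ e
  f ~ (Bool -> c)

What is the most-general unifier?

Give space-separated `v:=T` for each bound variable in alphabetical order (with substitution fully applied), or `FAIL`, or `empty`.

step 1: unify b ~ e  [subst: {-} | 1 pending]
  bind b := e
step 2: unify f ~ (Bool -> c)  [subst: {b:=e} | 0 pending]
  bind f := (Bool -> c)

Answer: b:=e f:=(Bool -> c)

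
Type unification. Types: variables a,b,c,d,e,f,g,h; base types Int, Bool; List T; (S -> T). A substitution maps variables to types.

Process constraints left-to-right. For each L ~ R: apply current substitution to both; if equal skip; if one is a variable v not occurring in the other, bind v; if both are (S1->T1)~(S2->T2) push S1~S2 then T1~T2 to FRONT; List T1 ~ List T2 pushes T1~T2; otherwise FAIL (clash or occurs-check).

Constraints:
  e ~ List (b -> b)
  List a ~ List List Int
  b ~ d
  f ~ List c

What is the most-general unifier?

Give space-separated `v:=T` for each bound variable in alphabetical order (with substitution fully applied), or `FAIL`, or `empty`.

Answer: a:=List Int b:=d e:=List (d -> d) f:=List c

Derivation:
step 1: unify e ~ List (b -> b)  [subst: {-} | 3 pending]
  bind e := List (b -> b)
step 2: unify List a ~ List List Int  [subst: {e:=List (b -> b)} | 2 pending]
  -> decompose List: push a~List Int
step 3: unify a ~ List Int  [subst: {e:=List (b -> b)} | 2 pending]
  bind a := List Int
step 4: unify b ~ d  [subst: {e:=List (b -> b), a:=List Int} | 1 pending]
  bind b := d
step 5: unify f ~ List c  [subst: {e:=List (b -> b), a:=List Int, b:=d} | 0 pending]
  bind f := List c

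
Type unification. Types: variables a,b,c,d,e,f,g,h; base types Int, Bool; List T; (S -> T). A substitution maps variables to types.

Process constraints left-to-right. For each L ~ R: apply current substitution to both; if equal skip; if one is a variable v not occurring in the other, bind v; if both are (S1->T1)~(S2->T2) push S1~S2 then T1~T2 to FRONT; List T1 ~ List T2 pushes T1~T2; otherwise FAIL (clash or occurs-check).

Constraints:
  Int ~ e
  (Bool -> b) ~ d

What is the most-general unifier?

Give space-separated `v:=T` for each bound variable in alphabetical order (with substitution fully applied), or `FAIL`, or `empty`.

Answer: d:=(Bool -> b) e:=Int

Derivation:
step 1: unify Int ~ e  [subst: {-} | 1 pending]
  bind e := Int
step 2: unify (Bool -> b) ~ d  [subst: {e:=Int} | 0 pending]
  bind d := (Bool -> b)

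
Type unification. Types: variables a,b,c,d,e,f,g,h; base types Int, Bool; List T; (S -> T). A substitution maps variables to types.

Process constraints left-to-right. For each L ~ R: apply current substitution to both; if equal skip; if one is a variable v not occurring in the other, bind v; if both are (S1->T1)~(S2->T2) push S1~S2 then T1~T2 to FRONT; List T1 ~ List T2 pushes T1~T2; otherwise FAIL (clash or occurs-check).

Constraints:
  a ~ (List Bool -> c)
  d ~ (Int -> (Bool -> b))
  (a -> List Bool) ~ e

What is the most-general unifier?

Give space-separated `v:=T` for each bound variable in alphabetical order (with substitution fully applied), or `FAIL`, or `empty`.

step 1: unify a ~ (List Bool -> c)  [subst: {-} | 2 pending]
  bind a := (List Bool -> c)
step 2: unify d ~ (Int -> (Bool -> b))  [subst: {a:=(List Bool -> c)} | 1 pending]
  bind d := (Int -> (Bool -> b))
step 3: unify ((List Bool -> c) -> List Bool) ~ e  [subst: {a:=(List Bool -> c), d:=(Int -> (Bool -> b))} | 0 pending]
  bind e := ((List Bool -> c) -> List Bool)

Answer: a:=(List Bool -> c) d:=(Int -> (Bool -> b)) e:=((List Bool -> c) -> List Bool)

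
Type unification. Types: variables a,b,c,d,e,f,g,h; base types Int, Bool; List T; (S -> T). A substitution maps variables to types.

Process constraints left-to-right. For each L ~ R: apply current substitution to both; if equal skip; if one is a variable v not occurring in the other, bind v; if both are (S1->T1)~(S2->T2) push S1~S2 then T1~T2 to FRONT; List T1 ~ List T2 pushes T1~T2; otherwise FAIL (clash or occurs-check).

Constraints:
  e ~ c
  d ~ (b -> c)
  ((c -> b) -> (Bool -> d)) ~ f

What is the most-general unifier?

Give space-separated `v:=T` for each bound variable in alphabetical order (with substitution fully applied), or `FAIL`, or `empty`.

Answer: d:=(b -> c) e:=c f:=((c -> b) -> (Bool -> (b -> c)))

Derivation:
step 1: unify e ~ c  [subst: {-} | 2 pending]
  bind e := c
step 2: unify d ~ (b -> c)  [subst: {e:=c} | 1 pending]
  bind d := (b -> c)
step 3: unify ((c -> b) -> (Bool -> (b -> c))) ~ f  [subst: {e:=c, d:=(b -> c)} | 0 pending]
  bind f := ((c -> b) -> (Bool -> (b -> c)))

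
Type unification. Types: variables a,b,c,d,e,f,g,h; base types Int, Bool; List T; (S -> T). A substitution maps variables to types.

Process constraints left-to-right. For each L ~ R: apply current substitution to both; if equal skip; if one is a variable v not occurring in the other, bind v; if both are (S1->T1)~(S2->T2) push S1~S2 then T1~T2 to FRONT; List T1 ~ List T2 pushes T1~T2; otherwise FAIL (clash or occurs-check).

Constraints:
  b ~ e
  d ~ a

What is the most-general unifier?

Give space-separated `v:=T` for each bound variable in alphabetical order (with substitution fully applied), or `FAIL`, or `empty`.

Answer: b:=e d:=a

Derivation:
step 1: unify b ~ e  [subst: {-} | 1 pending]
  bind b := e
step 2: unify d ~ a  [subst: {b:=e} | 0 pending]
  bind d := a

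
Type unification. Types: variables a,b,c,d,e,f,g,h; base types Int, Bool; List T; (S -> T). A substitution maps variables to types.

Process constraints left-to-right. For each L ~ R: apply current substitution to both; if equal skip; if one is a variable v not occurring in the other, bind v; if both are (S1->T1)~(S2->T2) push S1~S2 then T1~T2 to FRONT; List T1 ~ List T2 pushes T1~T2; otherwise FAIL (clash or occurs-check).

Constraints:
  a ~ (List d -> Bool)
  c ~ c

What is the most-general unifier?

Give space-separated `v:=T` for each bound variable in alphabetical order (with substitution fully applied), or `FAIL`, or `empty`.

Answer: a:=(List d -> Bool)

Derivation:
step 1: unify a ~ (List d -> Bool)  [subst: {-} | 1 pending]
  bind a := (List d -> Bool)
step 2: unify c ~ c  [subst: {a:=(List d -> Bool)} | 0 pending]
  -> identical, skip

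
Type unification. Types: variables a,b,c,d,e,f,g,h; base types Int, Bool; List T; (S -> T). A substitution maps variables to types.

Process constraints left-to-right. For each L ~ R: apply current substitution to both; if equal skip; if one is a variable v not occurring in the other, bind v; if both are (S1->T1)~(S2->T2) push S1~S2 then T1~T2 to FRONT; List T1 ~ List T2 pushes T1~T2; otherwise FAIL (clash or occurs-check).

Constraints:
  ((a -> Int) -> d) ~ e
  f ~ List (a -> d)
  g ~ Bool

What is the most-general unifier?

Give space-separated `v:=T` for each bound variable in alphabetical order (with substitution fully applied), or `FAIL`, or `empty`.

step 1: unify ((a -> Int) -> d) ~ e  [subst: {-} | 2 pending]
  bind e := ((a -> Int) -> d)
step 2: unify f ~ List (a -> d)  [subst: {e:=((a -> Int) -> d)} | 1 pending]
  bind f := List (a -> d)
step 3: unify g ~ Bool  [subst: {e:=((a -> Int) -> d), f:=List (a -> d)} | 0 pending]
  bind g := Bool

Answer: e:=((a -> Int) -> d) f:=List (a -> d) g:=Bool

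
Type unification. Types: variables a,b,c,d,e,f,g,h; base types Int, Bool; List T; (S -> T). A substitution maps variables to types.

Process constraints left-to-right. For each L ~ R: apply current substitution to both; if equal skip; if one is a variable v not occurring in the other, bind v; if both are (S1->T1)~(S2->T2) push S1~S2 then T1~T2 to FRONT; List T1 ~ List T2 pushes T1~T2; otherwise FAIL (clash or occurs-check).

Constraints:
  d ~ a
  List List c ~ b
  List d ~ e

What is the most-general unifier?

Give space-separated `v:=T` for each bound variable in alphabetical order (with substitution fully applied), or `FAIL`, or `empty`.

Answer: b:=List List c d:=a e:=List a

Derivation:
step 1: unify d ~ a  [subst: {-} | 2 pending]
  bind d := a
step 2: unify List List c ~ b  [subst: {d:=a} | 1 pending]
  bind b := List List c
step 3: unify List a ~ e  [subst: {d:=a, b:=List List c} | 0 pending]
  bind e := List a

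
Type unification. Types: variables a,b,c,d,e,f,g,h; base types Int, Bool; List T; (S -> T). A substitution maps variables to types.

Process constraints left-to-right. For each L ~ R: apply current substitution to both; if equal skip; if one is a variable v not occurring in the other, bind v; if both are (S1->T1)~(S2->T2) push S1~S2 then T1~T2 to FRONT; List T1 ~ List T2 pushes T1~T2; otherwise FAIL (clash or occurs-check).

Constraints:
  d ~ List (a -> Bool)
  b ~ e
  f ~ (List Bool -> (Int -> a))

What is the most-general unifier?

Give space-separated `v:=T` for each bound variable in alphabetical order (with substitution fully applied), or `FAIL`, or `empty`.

Answer: b:=e d:=List (a -> Bool) f:=(List Bool -> (Int -> a))

Derivation:
step 1: unify d ~ List (a -> Bool)  [subst: {-} | 2 pending]
  bind d := List (a -> Bool)
step 2: unify b ~ e  [subst: {d:=List (a -> Bool)} | 1 pending]
  bind b := e
step 3: unify f ~ (List Bool -> (Int -> a))  [subst: {d:=List (a -> Bool), b:=e} | 0 pending]
  bind f := (List Bool -> (Int -> a))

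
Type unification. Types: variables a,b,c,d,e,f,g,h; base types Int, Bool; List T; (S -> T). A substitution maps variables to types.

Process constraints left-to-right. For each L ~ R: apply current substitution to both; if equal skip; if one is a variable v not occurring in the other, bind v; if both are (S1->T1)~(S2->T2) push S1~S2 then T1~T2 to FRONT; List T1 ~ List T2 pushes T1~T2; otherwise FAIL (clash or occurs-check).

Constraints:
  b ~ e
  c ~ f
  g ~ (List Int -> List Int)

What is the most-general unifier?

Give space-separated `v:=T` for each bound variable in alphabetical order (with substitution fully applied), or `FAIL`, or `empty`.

step 1: unify b ~ e  [subst: {-} | 2 pending]
  bind b := e
step 2: unify c ~ f  [subst: {b:=e} | 1 pending]
  bind c := f
step 3: unify g ~ (List Int -> List Int)  [subst: {b:=e, c:=f} | 0 pending]
  bind g := (List Int -> List Int)

Answer: b:=e c:=f g:=(List Int -> List Int)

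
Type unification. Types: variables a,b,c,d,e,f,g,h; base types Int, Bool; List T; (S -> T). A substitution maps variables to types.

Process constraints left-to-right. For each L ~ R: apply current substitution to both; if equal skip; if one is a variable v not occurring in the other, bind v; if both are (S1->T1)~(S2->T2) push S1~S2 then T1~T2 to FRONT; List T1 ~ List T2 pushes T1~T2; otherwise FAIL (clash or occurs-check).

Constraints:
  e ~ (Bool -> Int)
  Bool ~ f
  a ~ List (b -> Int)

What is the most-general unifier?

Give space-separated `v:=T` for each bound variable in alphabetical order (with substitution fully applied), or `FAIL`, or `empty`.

step 1: unify e ~ (Bool -> Int)  [subst: {-} | 2 pending]
  bind e := (Bool -> Int)
step 2: unify Bool ~ f  [subst: {e:=(Bool -> Int)} | 1 pending]
  bind f := Bool
step 3: unify a ~ List (b -> Int)  [subst: {e:=(Bool -> Int), f:=Bool} | 0 pending]
  bind a := List (b -> Int)

Answer: a:=List (b -> Int) e:=(Bool -> Int) f:=Bool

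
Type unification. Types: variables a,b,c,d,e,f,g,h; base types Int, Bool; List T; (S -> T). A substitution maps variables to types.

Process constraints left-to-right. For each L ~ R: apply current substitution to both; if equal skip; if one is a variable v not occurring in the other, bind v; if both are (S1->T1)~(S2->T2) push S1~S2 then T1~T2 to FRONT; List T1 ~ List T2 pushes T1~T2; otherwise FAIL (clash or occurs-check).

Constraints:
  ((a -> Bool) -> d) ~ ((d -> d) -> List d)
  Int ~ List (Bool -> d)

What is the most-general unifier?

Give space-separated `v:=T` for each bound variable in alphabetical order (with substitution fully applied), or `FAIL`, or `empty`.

step 1: unify ((a -> Bool) -> d) ~ ((d -> d) -> List d)  [subst: {-} | 1 pending]
  -> decompose arrow: push (a -> Bool)~(d -> d), d~List d
step 2: unify (a -> Bool) ~ (d -> d)  [subst: {-} | 2 pending]
  -> decompose arrow: push a~d, Bool~d
step 3: unify a ~ d  [subst: {-} | 3 pending]
  bind a := d
step 4: unify Bool ~ d  [subst: {a:=d} | 2 pending]
  bind d := Bool
step 5: unify Bool ~ List Bool  [subst: {a:=d, d:=Bool} | 1 pending]
  clash: Bool vs List Bool

Answer: FAIL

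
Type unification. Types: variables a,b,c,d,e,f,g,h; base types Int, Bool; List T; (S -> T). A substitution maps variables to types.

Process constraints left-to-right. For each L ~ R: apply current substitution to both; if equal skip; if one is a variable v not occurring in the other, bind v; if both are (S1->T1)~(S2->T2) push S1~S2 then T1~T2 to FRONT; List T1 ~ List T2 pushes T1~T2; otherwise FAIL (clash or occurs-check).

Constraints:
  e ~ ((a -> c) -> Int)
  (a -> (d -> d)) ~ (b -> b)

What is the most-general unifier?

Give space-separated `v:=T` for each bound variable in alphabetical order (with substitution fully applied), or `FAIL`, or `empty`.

step 1: unify e ~ ((a -> c) -> Int)  [subst: {-} | 1 pending]
  bind e := ((a -> c) -> Int)
step 2: unify (a -> (d -> d)) ~ (b -> b)  [subst: {e:=((a -> c) -> Int)} | 0 pending]
  -> decompose arrow: push a~b, (d -> d)~b
step 3: unify a ~ b  [subst: {e:=((a -> c) -> Int)} | 1 pending]
  bind a := b
step 4: unify (d -> d) ~ b  [subst: {e:=((a -> c) -> Int), a:=b} | 0 pending]
  bind b := (d -> d)

Answer: a:=(d -> d) b:=(d -> d) e:=(((d -> d) -> c) -> Int)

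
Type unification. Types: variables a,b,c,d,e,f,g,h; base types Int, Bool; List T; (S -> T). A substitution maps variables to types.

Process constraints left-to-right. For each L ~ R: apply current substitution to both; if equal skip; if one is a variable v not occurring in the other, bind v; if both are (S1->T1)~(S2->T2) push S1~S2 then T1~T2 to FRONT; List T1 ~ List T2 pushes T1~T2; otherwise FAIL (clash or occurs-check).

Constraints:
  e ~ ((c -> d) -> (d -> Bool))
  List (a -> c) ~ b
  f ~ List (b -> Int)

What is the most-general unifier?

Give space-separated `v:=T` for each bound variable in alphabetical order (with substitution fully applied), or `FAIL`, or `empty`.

step 1: unify e ~ ((c -> d) -> (d -> Bool))  [subst: {-} | 2 pending]
  bind e := ((c -> d) -> (d -> Bool))
step 2: unify List (a -> c) ~ b  [subst: {e:=((c -> d) -> (d -> Bool))} | 1 pending]
  bind b := List (a -> c)
step 3: unify f ~ List (List (a -> c) -> Int)  [subst: {e:=((c -> d) -> (d -> Bool)), b:=List (a -> c)} | 0 pending]
  bind f := List (List (a -> c) -> Int)

Answer: b:=List (a -> c) e:=((c -> d) -> (d -> Bool)) f:=List (List (a -> c) -> Int)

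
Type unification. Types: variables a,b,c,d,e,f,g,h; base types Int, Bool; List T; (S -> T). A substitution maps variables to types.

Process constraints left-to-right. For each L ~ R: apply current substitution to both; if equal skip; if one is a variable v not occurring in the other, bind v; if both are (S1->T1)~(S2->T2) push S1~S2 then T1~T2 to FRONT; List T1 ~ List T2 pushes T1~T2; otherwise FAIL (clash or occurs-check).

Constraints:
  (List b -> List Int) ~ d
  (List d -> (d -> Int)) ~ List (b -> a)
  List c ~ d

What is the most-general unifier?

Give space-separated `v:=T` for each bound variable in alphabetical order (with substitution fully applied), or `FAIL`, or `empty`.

step 1: unify (List b -> List Int) ~ d  [subst: {-} | 2 pending]
  bind d := (List b -> List Int)
step 2: unify (List (List b -> List Int) -> ((List b -> List Int) -> Int)) ~ List (b -> a)  [subst: {d:=(List b -> List Int)} | 1 pending]
  clash: (List (List b -> List Int) -> ((List b -> List Int) -> Int)) vs List (b -> a)

Answer: FAIL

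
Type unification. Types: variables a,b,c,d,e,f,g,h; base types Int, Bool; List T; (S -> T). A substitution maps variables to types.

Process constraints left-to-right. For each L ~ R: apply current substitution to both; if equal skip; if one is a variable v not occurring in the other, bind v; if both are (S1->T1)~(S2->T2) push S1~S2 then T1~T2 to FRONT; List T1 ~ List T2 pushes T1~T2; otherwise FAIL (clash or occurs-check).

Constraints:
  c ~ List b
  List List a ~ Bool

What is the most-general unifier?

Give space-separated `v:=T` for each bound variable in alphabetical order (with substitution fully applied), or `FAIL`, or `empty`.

Answer: FAIL

Derivation:
step 1: unify c ~ List b  [subst: {-} | 1 pending]
  bind c := List b
step 2: unify List List a ~ Bool  [subst: {c:=List b} | 0 pending]
  clash: List List a vs Bool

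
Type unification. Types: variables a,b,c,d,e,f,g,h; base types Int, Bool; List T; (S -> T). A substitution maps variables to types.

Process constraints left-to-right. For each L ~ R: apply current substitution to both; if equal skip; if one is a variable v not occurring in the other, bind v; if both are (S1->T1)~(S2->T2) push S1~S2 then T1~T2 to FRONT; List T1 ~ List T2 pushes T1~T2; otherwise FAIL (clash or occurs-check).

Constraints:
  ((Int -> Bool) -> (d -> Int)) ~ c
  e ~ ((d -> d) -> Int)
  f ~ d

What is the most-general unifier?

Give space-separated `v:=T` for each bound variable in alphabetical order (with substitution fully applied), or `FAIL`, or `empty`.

Answer: c:=((Int -> Bool) -> (d -> Int)) e:=((d -> d) -> Int) f:=d

Derivation:
step 1: unify ((Int -> Bool) -> (d -> Int)) ~ c  [subst: {-} | 2 pending]
  bind c := ((Int -> Bool) -> (d -> Int))
step 2: unify e ~ ((d -> d) -> Int)  [subst: {c:=((Int -> Bool) -> (d -> Int))} | 1 pending]
  bind e := ((d -> d) -> Int)
step 3: unify f ~ d  [subst: {c:=((Int -> Bool) -> (d -> Int)), e:=((d -> d) -> Int)} | 0 pending]
  bind f := d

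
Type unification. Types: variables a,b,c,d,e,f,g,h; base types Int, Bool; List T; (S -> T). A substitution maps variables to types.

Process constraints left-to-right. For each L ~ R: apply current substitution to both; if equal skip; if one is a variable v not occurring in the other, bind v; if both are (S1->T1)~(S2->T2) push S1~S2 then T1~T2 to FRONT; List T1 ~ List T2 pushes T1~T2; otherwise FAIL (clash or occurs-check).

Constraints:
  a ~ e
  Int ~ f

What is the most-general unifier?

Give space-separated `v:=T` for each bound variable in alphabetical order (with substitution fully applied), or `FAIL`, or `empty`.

Answer: a:=e f:=Int

Derivation:
step 1: unify a ~ e  [subst: {-} | 1 pending]
  bind a := e
step 2: unify Int ~ f  [subst: {a:=e} | 0 pending]
  bind f := Int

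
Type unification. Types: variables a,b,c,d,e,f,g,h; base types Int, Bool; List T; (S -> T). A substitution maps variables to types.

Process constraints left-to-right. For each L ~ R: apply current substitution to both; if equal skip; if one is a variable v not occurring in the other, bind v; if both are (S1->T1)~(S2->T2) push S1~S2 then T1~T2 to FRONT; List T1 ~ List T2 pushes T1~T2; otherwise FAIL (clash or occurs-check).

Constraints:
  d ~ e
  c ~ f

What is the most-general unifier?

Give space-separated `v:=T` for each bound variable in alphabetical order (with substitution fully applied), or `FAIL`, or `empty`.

step 1: unify d ~ e  [subst: {-} | 1 pending]
  bind d := e
step 2: unify c ~ f  [subst: {d:=e} | 0 pending]
  bind c := f

Answer: c:=f d:=e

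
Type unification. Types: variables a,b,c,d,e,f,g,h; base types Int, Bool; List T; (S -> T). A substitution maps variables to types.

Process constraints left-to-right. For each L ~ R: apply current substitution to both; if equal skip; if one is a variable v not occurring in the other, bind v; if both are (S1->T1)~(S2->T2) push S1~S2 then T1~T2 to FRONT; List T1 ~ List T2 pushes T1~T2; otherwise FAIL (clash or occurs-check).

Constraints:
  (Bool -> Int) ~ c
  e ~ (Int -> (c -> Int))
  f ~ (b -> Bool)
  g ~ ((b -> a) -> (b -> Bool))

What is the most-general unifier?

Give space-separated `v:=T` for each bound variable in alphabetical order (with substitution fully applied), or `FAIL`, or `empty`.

step 1: unify (Bool -> Int) ~ c  [subst: {-} | 3 pending]
  bind c := (Bool -> Int)
step 2: unify e ~ (Int -> ((Bool -> Int) -> Int))  [subst: {c:=(Bool -> Int)} | 2 pending]
  bind e := (Int -> ((Bool -> Int) -> Int))
step 3: unify f ~ (b -> Bool)  [subst: {c:=(Bool -> Int), e:=(Int -> ((Bool -> Int) -> Int))} | 1 pending]
  bind f := (b -> Bool)
step 4: unify g ~ ((b -> a) -> (b -> Bool))  [subst: {c:=(Bool -> Int), e:=(Int -> ((Bool -> Int) -> Int)), f:=(b -> Bool)} | 0 pending]
  bind g := ((b -> a) -> (b -> Bool))

Answer: c:=(Bool -> Int) e:=(Int -> ((Bool -> Int) -> Int)) f:=(b -> Bool) g:=((b -> a) -> (b -> Bool))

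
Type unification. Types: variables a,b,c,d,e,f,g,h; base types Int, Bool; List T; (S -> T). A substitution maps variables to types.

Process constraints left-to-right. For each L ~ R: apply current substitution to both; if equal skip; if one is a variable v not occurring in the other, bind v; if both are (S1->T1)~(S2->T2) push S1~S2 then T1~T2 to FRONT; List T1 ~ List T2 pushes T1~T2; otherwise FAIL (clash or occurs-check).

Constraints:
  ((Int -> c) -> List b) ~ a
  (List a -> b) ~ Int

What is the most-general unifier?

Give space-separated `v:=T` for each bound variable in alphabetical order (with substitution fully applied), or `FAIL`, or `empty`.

Answer: FAIL

Derivation:
step 1: unify ((Int -> c) -> List b) ~ a  [subst: {-} | 1 pending]
  bind a := ((Int -> c) -> List b)
step 2: unify (List ((Int -> c) -> List b) -> b) ~ Int  [subst: {a:=((Int -> c) -> List b)} | 0 pending]
  clash: (List ((Int -> c) -> List b) -> b) vs Int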